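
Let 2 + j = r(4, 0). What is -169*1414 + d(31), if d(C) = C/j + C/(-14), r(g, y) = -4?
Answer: -5018441/21 ≈ -2.3897e+5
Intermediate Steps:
j = -6 (j = -2 - 4 = -6)
d(C) = -5*C/21 (d(C) = C/(-6) + C/(-14) = C*(-⅙) + C*(-1/14) = -C/6 - C/14 = -5*C/21)
-169*1414 + d(31) = -169*1414 - 5/21*31 = -238966 - 155/21 = -5018441/21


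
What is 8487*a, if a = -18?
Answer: -152766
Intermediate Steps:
8487*a = 8487*(-18) = -152766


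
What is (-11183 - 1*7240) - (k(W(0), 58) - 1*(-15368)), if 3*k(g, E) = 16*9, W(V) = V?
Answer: -33839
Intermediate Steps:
k(g, E) = 48 (k(g, E) = (16*9)/3 = (1/3)*144 = 48)
(-11183 - 1*7240) - (k(W(0), 58) - 1*(-15368)) = (-11183 - 1*7240) - (48 - 1*(-15368)) = (-11183 - 7240) - (48 + 15368) = -18423 - 1*15416 = -18423 - 15416 = -33839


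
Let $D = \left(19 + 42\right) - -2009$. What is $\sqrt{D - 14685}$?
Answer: $29 i \sqrt{15} \approx 112.32 i$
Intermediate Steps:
$D = 2070$ ($D = 61 + 2009 = 2070$)
$\sqrt{D - 14685} = \sqrt{2070 - 14685} = \sqrt{-12615} = 29 i \sqrt{15}$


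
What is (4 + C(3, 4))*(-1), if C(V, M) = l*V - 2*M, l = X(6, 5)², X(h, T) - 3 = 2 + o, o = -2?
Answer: -23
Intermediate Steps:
X(h, T) = 3 (X(h, T) = 3 + (2 - 2) = 3 + 0 = 3)
l = 9 (l = 3² = 9)
C(V, M) = -2*M + 9*V (C(V, M) = 9*V - 2*M = -2*M + 9*V)
(4 + C(3, 4))*(-1) = (4 + (-2*4 + 9*3))*(-1) = (4 + (-8 + 27))*(-1) = (4 + 19)*(-1) = 23*(-1) = -23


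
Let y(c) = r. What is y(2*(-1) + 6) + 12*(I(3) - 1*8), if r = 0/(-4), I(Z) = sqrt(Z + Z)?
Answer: -96 + 12*sqrt(6) ≈ -66.606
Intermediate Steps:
I(Z) = sqrt(2)*sqrt(Z) (I(Z) = sqrt(2*Z) = sqrt(2)*sqrt(Z))
r = 0 (r = 0*(-1/4) = 0)
y(c) = 0
y(2*(-1) + 6) + 12*(I(3) - 1*8) = 0 + 12*(sqrt(2)*sqrt(3) - 1*8) = 0 + 12*(sqrt(6) - 8) = 0 + 12*(-8 + sqrt(6)) = 0 + (-96 + 12*sqrt(6)) = -96 + 12*sqrt(6)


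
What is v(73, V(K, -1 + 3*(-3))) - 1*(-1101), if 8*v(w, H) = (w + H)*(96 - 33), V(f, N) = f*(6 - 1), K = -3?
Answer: 6231/4 ≈ 1557.8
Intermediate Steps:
V(f, N) = 5*f (V(f, N) = f*5 = 5*f)
v(w, H) = 63*H/8 + 63*w/8 (v(w, H) = ((w + H)*(96 - 33))/8 = ((H + w)*63)/8 = (63*H + 63*w)/8 = 63*H/8 + 63*w/8)
v(73, V(K, -1 + 3*(-3))) - 1*(-1101) = (63*(5*(-3))/8 + (63/8)*73) - 1*(-1101) = ((63/8)*(-15) + 4599/8) + 1101 = (-945/8 + 4599/8) + 1101 = 1827/4 + 1101 = 6231/4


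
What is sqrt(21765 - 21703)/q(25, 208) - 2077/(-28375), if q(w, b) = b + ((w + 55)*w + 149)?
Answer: 2077/28375 + sqrt(62)/2357 ≈ 0.076539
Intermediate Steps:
q(w, b) = 149 + b + w*(55 + w) (q(w, b) = b + ((55 + w)*w + 149) = b + (w*(55 + w) + 149) = b + (149 + w*(55 + w)) = 149 + b + w*(55 + w))
sqrt(21765 - 21703)/q(25, 208) - 2077/(-28375) = sqrt(21765 - 21703)/(149 + 208 + 25**2 + 55*25) - 2077/(-28375) = sqrt(62)/(149 + 208 + 625 + 1375) - 2077*(-1/28375) = sqrt(62)/2357 + 2077/28375 = 2077/28375 + sqrt(62)/2357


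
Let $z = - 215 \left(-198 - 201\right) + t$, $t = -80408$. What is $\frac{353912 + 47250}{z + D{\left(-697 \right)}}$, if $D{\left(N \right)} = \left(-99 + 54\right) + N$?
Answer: $\frac{401162}{4635} \approx 86.551$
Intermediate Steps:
$z = 5377$ ($z = - 215 \left(-198 - 201\right) - 80408 = \left(-215\right) \left(-399\right) - 80408 = 85785 - 80408 = 5377$)
$D{\left(N \right)} = -45 + N$
$\frac{353912 + 47250}{z + D{\left(-697 \right)}} = \frac{353912 + 47250}{5377 - 742} = \frac{401162}{5377 - 742} = \frac{401162}{4635}$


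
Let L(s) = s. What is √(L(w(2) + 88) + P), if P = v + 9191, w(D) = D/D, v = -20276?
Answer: 2*I*√2749 ≈ 104.86*I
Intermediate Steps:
w(D) = 1
P = -11085 (P = -20276 + 9191 = -11085)
√(L(w(2) + 88) + P) = √((1 + 88) - 11085) = √(89 - 11085) = √(-10996) = 2*I*√2749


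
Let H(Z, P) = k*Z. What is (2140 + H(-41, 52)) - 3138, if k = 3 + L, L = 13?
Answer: -1654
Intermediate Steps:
k = 16 (k = 3 + 13 = 16)
H(Z, P) = 16*Z
(2140 + H(-41, 52)) - 3138 = (2140 + 16*(-41)) - 3138 = (2140 - 656) - 3138 = 1484 - 3138 = -1654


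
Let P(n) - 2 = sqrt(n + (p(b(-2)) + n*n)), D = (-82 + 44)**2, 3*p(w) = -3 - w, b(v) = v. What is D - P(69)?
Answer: 1442 - sqrt(43467)/3 ≈ 1372.5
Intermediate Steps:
p(w) = -1 - w/3 (p(w) = (-3 - w)/3 = -1 - w/3)
D = 1444 (D = (-38)**2 = 1444)
P(n) = 2 + sqrt(-1/3 + n + n**2) (P(n) = 2 + sqrt(n + ((-1 - 1/3*(-2)) + n*n)) = 2 + sqrt(n + ((-1 + 2/3) + n**2)) = 2 + sqrt(n + (-1/3 + n**2)) = 2 + sqrt(-1/3 + n + n**2))
D - P(69) = 1444 - (2 + sqrt(-3 + 9*69 + 9*69**2)/3) = 1444 - (2 + sqrt(-3 + 621 + 9*4761)/3) = 1444 - (2 + sqrt(-3 + 621 + 42849)/3) = 1444 - (2 + sqrt(43467)/3) = 1444 + (-2 - sqrt(43467)/3) = 1442 - sqrt(43467)/3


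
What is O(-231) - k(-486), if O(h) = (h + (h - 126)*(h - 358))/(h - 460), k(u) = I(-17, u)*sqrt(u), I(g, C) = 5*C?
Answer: -210042/691 + 21870*I*sqrt(6) ≈ -303.97 + 53570.0*I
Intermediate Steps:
k(u) = 5*u**(3/2) (k(u) = (5*u)*sqrt(u) = 5*u**(3/2))
O(h) = (h + (-358 + h)*(-126 + h))/(-460 + h) (O(h) = (h + (-126 + h)*(-358 + h))/(-460 + h) = (h + (-358 + h)*(-126 + h))/(-460 + h))
O(-231) - k(-486) = (45108 + (-231)**2 - 483*(-231))/(-460 - 231) - 5*(-486)**(3/2) = (45108 + 53361 + 111573)/(-691) - 5*(-4374*I*sqrt(6)) = -1/691*210042 - (-21870)*I*sqrt(6) = -210042/691 + 21870*I*sqrt(6)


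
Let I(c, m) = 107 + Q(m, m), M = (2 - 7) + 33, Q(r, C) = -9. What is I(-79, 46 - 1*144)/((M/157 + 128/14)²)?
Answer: 59182249/52469768 ≈ 1.1279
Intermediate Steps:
M = 28 (M = -5 + 33 = 28)
I(c, m) = 98 (I(c, m) = 107 - 9 = 98)
I(-79, 46 - 1*144)/((M/157 + 128/14)²) = 98/((28/157 + 128/14)²) = 98/((28*(1/157) + 128*(1/14))²) = 98/((28/157 + 64/7)²) = 98/((10244/1099)²) = 98/(104939536/1207801) = 98*(1207801/104939536) = 59182249/52469768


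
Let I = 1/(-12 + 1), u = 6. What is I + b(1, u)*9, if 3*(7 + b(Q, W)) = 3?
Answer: -595/11 ≈ -54.091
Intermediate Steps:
b(Q, W) = -6 (b(Q, W) = -7 + (⅓)*3 = -7 + 1 = -6)
I = -1/11 (I = 1/(-11) = -1/11 ≈ -0.090909)
I + b(1, u)*9 = -1/11 - 6*9 = -1/11 - 54 = -595/11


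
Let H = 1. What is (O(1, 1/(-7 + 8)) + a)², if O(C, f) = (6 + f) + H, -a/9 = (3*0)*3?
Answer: 64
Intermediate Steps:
a = 0 (a = -9*3*0*3 = -0*3 = -9*0 = 0)
O(C, f) = 7 + f (O(C, f) = (6 + f) + 1 = 7 + f)
(O(1, 1/(-7 + 8)) + a)² = ((7 + 1/(-7 + 8)) + 0)² = ((7 + 1/1) + 0)² = ((7 + 1) + 0)² = (8 + 0)² = 8² = 64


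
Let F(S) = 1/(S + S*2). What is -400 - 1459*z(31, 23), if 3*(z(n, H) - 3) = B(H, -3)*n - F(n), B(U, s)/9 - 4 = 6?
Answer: -379898054/279 ≈ -1.3616e+6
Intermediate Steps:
B(U, s) = 90 (B(U, s) = 36 + 9*6 = 36 + 54 = 90)
F(S) = 1/(3*S) (F(S) = 1/(S + 2*S) = 1/(3*S))
z(n, H) = 3 + 30*n - 1/(9*n) (z(n, H) = 3 + (90*n - 1/(3*n))/3 = 3 + (30*n - 1/(9*n)) = 3 + 30*n - 1/(9*n))
-400 - 1459*z(31, 23) = -400 - 1459*(3 + 30*31 - ⅑/31) = -400 - 1459*(3 + 930 - ⅑*1/31) = -400 - 1459*(3 + 930 - 1/279) = -400 - 1459*260306/279 = -400 - 379786454/279 = -379898054/279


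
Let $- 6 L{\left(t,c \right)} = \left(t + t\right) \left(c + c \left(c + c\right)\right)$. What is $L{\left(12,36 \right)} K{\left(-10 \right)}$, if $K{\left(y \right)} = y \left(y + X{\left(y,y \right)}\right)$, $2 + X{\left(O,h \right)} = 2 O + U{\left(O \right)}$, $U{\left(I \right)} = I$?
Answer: $-4415040$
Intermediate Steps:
$X{\left(O,h \right)} = -2 + 3 O$ ($X{\left(O,h \right)} = -2 + \left(2 O + O\right) = -2 + 3 O$)
$L{\left(t,c \right)} = - \frac{t \left(c + 2 c^{2}\right)}{3}$ ($L{\left(t,c \right)} = - \frac{\left(t + t\right) \left(c + c \left(c + c\right)\right)}{6} = - \frac{2 t \left(c + c 2 c\right)}{6} = - \frac{2 t \left(c + 2 c^{2}\right)}{6} = - \frac{t \left(c + 2 c^{2}\right)}{3}$)
$K{\left(y \right)} = y \left(-2 + 4 y\right)$ ($K{\left(y \right)} = y \left(y + \left(-2 + 3 y\right)\right) = y \left(-2 + 4 y\right)$)
$L{\left(12,36 \right)} K{\left(-10 \right)} = \left(- \frac{1}{3}\right) 36 \cdot 12 \left(1 + 2 \cdot 36\right) 2 \left(-10\right) \left(-1 + 2 \left(-10\right)\right) = \left(- \frac{1}{3}\right) 36 \cdot 12 \left(1 + 72\right) 2 \left(-10\right) \left(-1 - 20\right) = \left(- \frac{1}{3}\right) 36 \cdot 12 \cdot 73 \cdot 2 \left(-10\right) \left(-21\right) = \left(-10512\right) 420 = -4415040$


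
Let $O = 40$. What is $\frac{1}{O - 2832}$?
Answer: $- \frac{1}{2792} \approx -0.00035817$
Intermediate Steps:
$\frac{1}{O - 2832} = \frac{1}{40 - 2832} = \frac{1}{-2792} = - \frac{1}{2792}$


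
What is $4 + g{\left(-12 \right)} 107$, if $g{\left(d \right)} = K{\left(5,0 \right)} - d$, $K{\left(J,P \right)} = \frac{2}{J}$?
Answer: $\frac{6654}{5} \approx 1330.8$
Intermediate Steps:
$g{\left(d \right)} = \frac{2}{5} - d$
$4 + g{\left(-12 \right)} 107 = 4 + \left(\frac{2}{5} - -12\right) 107 = 4 + \left(\frac{2}{5} + 12\right) 107 = 4 + \frac{62}{5} \cdot 107 = 4 + \frac{6634}{5} = \frac{6654}{5}$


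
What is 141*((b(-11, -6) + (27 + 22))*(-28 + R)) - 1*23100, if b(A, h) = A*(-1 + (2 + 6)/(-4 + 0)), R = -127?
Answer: -1815210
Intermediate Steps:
b(A, h) = -3*A (b(A, h) = A*(-1 + 8/(-4)) = A*(-1 + 8*(-¼)) = A*(-1 - 2) = A*(-3) = -3*A)
141*((b(-11, -6) + (27 + 22))*(-28 + R)) - 1*23100 = 141*((-3*(-11) + (27 + 22))*(-28 - 127)) - 1*23100 = 141*((33 + 49)*(-155)) - 23100 = 141*(82*(-155)) - 23100 = 141*(-12710) - 23100 = -1792110 - 23100 = -1815210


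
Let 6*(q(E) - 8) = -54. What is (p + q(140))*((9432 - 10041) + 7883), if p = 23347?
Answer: 169818804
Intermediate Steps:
q(E) = -1 (q(E) = 8 + (⅙)*(-54) = 8 - 9 = -1)
(p + q(140))*((9432 - 10041) + 7883) = (23347 - 1)*((9432 - 10041) + 7883) = 23346*(-609 + 7883) = 23346*7274 = 169818804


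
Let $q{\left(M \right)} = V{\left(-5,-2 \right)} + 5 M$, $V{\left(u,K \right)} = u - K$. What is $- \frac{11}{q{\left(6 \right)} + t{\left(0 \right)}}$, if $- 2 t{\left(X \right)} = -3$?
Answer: $- \frac{22}{57} \approx -0.38596$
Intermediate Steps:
$t{\left(X \right)} = \frac{3}{2}$ ($t{\left(X \right)} = \left(- \frac{1}{2}\right) \left(-3\right) = \frac{3}{2}$)
$q{\left(M \right)} = -3 + 5 M$ ($q{\left(M \right)} = \left(-5 - -2\right) + 5 M = \left(-5 + 2\right) + 5 M = -3 + 5 M$)
$- \frac{11}{q{\left(6 \right)} + t{\left(0 \right)}} = - \frac{11}{\left(-3 + 5 \cdot 6\right) + \frac{3}{2}} = - \frac{11}{\left(-3 + 30\right) + \frac{3}{2}} = - \frac{11}{27 + \frac{3}{2}} = - \frac{11}{\frac{57}{2}} = \left(-11\right) \frac{2}{57} = - \frac{22}{57}$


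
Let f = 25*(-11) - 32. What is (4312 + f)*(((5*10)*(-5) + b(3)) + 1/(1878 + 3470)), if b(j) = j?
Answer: -5290424775/5348 ≈ -9.8923e+5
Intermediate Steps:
f = -307 (f = -275 - 32 = -307)
(4312 + f)*(((5*10)*(-5) + b(3)) + 1/(1878 + 3470)) = (4312 - 307)*(((5*10)*(-5) + 3) + 1/(1878 + 3470)) = 4005*((50*(-5) + 3) + 1/5348) = 4005*((-250 + 3) + 1/5348) = 4005*(-247 + 1/5348) = 4005*(-1320955/5348) = -5290424775/5348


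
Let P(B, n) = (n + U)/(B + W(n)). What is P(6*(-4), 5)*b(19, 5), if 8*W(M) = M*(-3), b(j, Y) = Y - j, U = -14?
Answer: -112/23 ≈ -4.8696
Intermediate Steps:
W(M) = -3*M/8 (W(M) = (M*(-3))/8 = (-3*M)/8 = -3*M/8)
P(B, n) = (-14 + n)/(B - 3*n/8) (P(B, n) = (n - 14)/(B - 3*n/8) = (-14 + n)/(B - 3*n/8))
P(6*(-4), 5)*b(19, 5) = (8*(-14 + 5)/(-3*5 + 8*(6*(-4))))*(5 - 1*19) = (8*(-9)/(-15 + 8*(-24)))*(5 - 19) = (8*(-9)/(-15 - 192))*(-14) = (8*(-9)/(-207))*(-14) = (8*(-1/207)*(-9))*(-14) = (8/23)*(-14) = -112/23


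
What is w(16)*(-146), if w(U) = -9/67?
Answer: 1314/67 ≈ 19.612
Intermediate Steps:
w(U) = -9/67 (w(U) = -9*1/67 = -9/67)
w(16)*(-146) = -9/67*(-146) = 1314/67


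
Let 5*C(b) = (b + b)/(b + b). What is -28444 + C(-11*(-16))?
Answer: -142219/5 ≈ -28444.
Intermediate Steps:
C(b) = ⅕ (C(b) = ((b + b)/(b + b))/5 = ((2*b)/((2*b)))/5 = ((2*b)*(1/(2*b)))/5 = (⅕)*1 = ⅕)
-28444 + C(-11*(-16)) = -28444 + ⅕ = -142219/5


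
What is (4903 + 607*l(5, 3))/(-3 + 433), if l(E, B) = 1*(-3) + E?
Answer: 6117/430 ≈ 14.226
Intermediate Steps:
l(E, B) = -3 + E
(4903 + 607*l(5, 3))/(-3 + 433) = (4903 + 607*(-3 + 5))/(-3 + 433) = (4903 + 607*2)/430 = (4903 + 1214)*(1/430) = 6117*(1/430) = 6117/430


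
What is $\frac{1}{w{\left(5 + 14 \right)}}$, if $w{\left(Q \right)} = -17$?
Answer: $- \frac{1}{17} \approx -0.058824$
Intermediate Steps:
$\frac{1}{w{\left(5 + 14 \right)}} = \frac{1}{-17} = - \frac{1}{17}$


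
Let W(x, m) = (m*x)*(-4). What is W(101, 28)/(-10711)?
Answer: 11312/10711 ≈ 1.0561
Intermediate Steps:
W(x, m) = -4*m*x
W(101, 28)/(-10711) = -4*28*101/(-10711) = -11312*(-1/10711) = 11312/10711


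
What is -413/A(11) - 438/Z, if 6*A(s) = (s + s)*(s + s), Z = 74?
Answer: -98841/8954 ≈ -11.039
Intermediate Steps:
A(s) = 2*s²/3 (A(s) = ((s + s)*(s + s))/6 = ((2*s)*(2*s))/6 = (4*s²)/6 = 2*s²/3)
-413/A(11) - 438/Z = -413/((⅔)*11²) - 438/74 = -413/((⅔)*121) - 438*1/74 = -413/242/3 - 219/37 = -413*3/242 - 219/37 = -1239/242 - 219/37 = -98841/8954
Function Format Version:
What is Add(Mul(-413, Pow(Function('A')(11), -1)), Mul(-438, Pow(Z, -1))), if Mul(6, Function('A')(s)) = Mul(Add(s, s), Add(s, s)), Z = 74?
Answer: Rational(-98841, 8954) ≈ -11.039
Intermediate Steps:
Function('A')(s) = Mul(Rational(2, 3), Pow(s, 2)) (Function('A')(s) = Mul(Rational(1, 6), Mul(Add(s, s), Add(s, s))) = Mul(Rational(1, 6), Mul(Mul(2, s), Mul(2, s))) = Mul(Rational(1, 6), Mul(4, Pow(s, 2))) = Mul(Rational(2, 3), Pow(s, 2)))
Add(Mul(-413, Pow(Function('A')(11), -1)), Mul(-438, Pow(Z, -1))) = Add(Mul(-413, Pow(Mul(Rational(2, 3), Pow(11, 2)), -1)), Mul(-438, Pow(74, -1))) = Add(Mul(-413, Pow(Mul(Rational(2, 3), 121), -1)), Mul(-438, Rational(1, 74))) = Add(Mul(-413, Pow(Rational(242, 3), -1)), Rational(-219, 37)) = Add(Mul(-413, Rational(3, 242)), Rational(-219, 37)) = Add(Rational(-1239, 242), Rational(-219, 37)) = Rational(-98841, 8954)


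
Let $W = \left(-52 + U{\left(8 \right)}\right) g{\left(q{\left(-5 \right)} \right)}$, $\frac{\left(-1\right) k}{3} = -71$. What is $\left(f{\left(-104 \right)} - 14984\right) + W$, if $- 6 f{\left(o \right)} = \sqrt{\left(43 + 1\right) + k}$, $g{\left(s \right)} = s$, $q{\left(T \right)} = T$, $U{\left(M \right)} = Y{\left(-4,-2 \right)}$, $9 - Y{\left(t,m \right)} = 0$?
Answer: $-14769 - \frac{\sqrt{257}}{6} \approx -14772.0$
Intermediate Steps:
$k = 213$ ($k = \left(-3\right) \left(-71\right) = 213$)
$Y{\left(t,m \right)} = 9$ ($Y{\left(t,m \right)} = 9 - 0 = 9 + 0 = 9$)
$U{\left(M \right)} = 9$
$f{\left(o \right)} = - \frac{\sqrt{257}}{6}$ ($f{\left(o \right)} = - \frac{\sqrt{\left(43 + 1\right) + 213}}{6} = - \frac{\sqrt{44 + 213}}{6} = - \frac{\sqrt{257}}{6}$)
$W = 215$ ($W = \left(-52 + 9\right) \left(-5\right) = \left(-43\right) \left(-5\right) = 215$)
$\left(f{\left(-104 \right)} - 14984\right) + W = \left(- \frac{\sqrt{257}}{6} - 14984\right) + 215 = \left(-14984 - \frac{\sqrt{257}}{6}\right) + 215 = -14769 - \frac{\sqrt{257}}{6}$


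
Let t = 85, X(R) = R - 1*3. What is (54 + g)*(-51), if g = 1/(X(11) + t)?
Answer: -85391/31 ≈ -2754.5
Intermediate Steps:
X(R) = -3 + R (X(R) = R - 3 = -3 + R)
g = 1/93 (g = 1/((-3 + 11) + 85) = 1/(8 + 85) = 1/93 ≈ 0.010753)
(54 + g)*(-51) = (54 + 1/93)*(-51) = (5023/93)*(-51) = -85391/31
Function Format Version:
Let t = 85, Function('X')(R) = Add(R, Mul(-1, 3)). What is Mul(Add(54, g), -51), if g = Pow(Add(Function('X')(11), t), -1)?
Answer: Rational(-85391, 31) ≈ -2754.5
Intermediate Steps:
Function('X')(R) = Add(-3, R) (Function('X')(R) = Add(R, -3) = Add(-3, R))
g = Rational(1, 93) (g = Pow(Add(Add(-3, 11), 85), -1) = Pow(Add(8, 85), -1) = Pow(93, -1) = Rational(1, 93) ≈ 0.010753)
Mul(Add(54, g), -51) = Mul(Add(54, Rational(1, 93)), -51) = Mul(Rational(5023, 93), -51) = Rational(-85391, 31)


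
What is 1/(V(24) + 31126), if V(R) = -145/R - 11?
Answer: 24/746615 ≈ 3.2145e-5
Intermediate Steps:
V(R) = -11 - 145/R
1/(V(24) + 31126) = 1/((-11 - 145/24) + 31126) = 1/(-409/24 + 31126) = 1/(746615/24) = 24/746615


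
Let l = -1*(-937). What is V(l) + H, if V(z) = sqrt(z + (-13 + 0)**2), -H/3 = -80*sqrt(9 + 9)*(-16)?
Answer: sqrt(1106) - 11520*sqrt(2) ≈ -16258.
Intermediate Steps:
l = 937
H = -11520*sqrt(2) (H = -3*(-80*sqrt(9 + 9))*(-16) = -3*(-240*sqrt(2))*(-16) = -11520*sqrt(2) ≈ -16292.)
V(z) = sqrt(169 + z) (V(z) = sqrt(z + (-13)**2) = sqrt(z + 169) = sqrt(169 + z))
V(l) + H = sqrt(169 + 937) - 11520*sqrt(2) = sqrt(1106) - 11520*sqrt(2)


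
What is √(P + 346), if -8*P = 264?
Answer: √313 ≈ 17.692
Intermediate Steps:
P = -33 (P = -⅛*264 = -33)
√(P + 346) = √(-33 + 346) = √313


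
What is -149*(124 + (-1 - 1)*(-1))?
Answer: -18774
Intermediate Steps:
-149*(124 + (-1 - 1)*(-1)) = -149*(124 - 2*(-1)) = -149*(124 + 2) = -149*126 = -18774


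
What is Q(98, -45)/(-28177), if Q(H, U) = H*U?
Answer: 4410/28177 ≈ 0.15651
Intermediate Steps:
Q(98, -45)/(-28177) = (98*(-45))/(-28177) = -4410*(-1/28177) = 4410/28177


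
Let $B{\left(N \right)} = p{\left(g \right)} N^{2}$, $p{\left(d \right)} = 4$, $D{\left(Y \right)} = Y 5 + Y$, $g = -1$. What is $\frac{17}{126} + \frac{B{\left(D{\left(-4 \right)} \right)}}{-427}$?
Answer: $- \frac{40435}{7686} \approx -5.2609$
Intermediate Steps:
$D{\left(Y \right)} = 6 Y$ ($D{\left(Y \right)} = 5 Y + Y = 6 Y$)
$B{\left(N \right)} = 4 N^{2}$
$\frac{17}{126} + \frac{B{\left(D{\left(-4 \right)} \right)}}{-427} = \frac{17}{126} + \frac{4 \left(6 \left(-4\right)\right)^{2}}{-427} = 17 \cdot \frac{1}{126} + 4 \left(-24\right)^{2} \left(- \frac{1}{427}\right) = \frac{17}{126} + 4 \cdot 576 \left(- \frac{1}{427}\right) = \frac{17}{126} + 2304 \left(- \frac{1}{427}\right) = \frac{17}{126} - \frac{2304}{427} = - \frac{40435}{7686}$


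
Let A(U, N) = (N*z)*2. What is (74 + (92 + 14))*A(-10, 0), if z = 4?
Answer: 0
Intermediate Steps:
A(U, N) = 8*N (A(U, N) = (N*4)*2 = (4*N)*2 = 8*N)
(74 + (92 + 14))*A(-10, 0) = (74 + (92 + 14))*(8*0) = (74 + 106)*0 = 180*0 = 0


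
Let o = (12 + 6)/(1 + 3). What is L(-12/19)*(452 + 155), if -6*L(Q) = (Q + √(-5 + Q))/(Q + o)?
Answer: 2428/147 - 607*I*√2033/441 ≈ 16.517 - 62.061*I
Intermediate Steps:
o = 9/2 (o = 18/4 = 18*(¼) = 9/2 ≈ 4.5000)
L(Q) = -(Q + √(-5 + Q))/(6*(9/2 + Q)) (L(Q) = -(Q + √(-5 + Q))/(6*(Q + 9/2)) = -(Q + √(-5 + Q))/(6*(9/2 + Q)))
L(-12/19)*(452 + 155) = ((-(-12)/19 - √(-5 - 12/19))/(3*(9 + 2*(-12/19))))*(452 + 155) = ((-(-12)/19 - √(-5 - 12*1/19))/(3*(9 + 2*(-12*1/19))))*607 = ((-1*(-12/19) - √(-5 - 12/19))/(3*(9 + 2*(-12/19))))*607 = ((12/19 - √(-107/19))/(3*(9 - 24/19)))*607 = ((12/19 - I*√2033/19)/(3*(147/19)))*607 = ((⅓)*(19/147)*(12/19 - I*√2033/19))*607 = (4/147 - I*√2033/441)*607 = 2428/147 - 607*I*√2033/441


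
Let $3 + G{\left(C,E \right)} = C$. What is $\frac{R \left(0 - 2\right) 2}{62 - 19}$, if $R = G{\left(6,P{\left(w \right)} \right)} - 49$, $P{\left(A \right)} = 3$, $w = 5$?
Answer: $\frac{184}{43} \approx 4.2791$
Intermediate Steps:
$G{\left(C,E \right)} = -3 + C$
$R = -46$ ($R = \left(-3 + 6\right) - 49 = 3 - 49 = -46$)
$\frac{R \left(0 - 2\right) 2}{62 - 19} = \frac{\left(-46\right) \left(0 - 2\right) 2}{62 - 19} = \frac{\left(-46\right) \left(\left(-2\right) 2\right)}{43} = \left(-46\right) \left(-4\right) \frac{1}{43} = 184 \cdot \frac{1}{43} = \frac{184}{43}$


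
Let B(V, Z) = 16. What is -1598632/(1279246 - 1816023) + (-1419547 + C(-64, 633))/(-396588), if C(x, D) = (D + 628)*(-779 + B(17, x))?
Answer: 956217340373/106439658438 ≈ 8.9837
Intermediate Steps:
C(x, D) = -479164 - 763*D (C(x, D) = (D + 628)*(-779 + 16) = (628 + D)*(-763) = -479164 - 763*D)
-1598632/(1279246 - 1816023) + (-1419547 + C(-64, 633))/(-396588) = -1598632/(1279246 - 1816023) + (-1419547 + (-479164 - 763*633))/(-396588) = -1598632/(-536777) + (-1419547 + (-479164 - 482979))*(-1/396588) = -1598632*(-1/536777) + (-1419547 - 962143)*(-1/396588) = 1598632/536777 - 2381690*(-1/396588) = 1598632/536777 + 1190845/198294 = 956217340373/106439658438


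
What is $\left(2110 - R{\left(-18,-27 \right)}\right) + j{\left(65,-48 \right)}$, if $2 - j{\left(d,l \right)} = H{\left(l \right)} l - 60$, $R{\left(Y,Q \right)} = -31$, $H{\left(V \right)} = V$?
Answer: $-101$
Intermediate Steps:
$j{\left(d,l \right)} = 62 - l^{2}$ ($j{\left(d,l \right)} = 2 - \left(l l - 60\right) = 2 - \left(l^{2} - 60\right) = 2 - \left(-60 + l^{2}\right) = 62 - l^{2}$)
$\left(2110 - R{\left(-18,-27 \right)}\right) + j{\left(65,-48 \right)} = \left(2110 - -31\right) + \left(62 - \left(-48\right)^{2}\right) = \left(2110 + 31\right) + \left(62 - 2304\right) = 2141 + \left(62 - 2304\right) = 2141 - 2242 = -101$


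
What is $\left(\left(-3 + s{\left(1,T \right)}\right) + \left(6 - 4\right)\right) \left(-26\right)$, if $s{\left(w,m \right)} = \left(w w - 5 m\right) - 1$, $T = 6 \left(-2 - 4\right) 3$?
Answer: $-14014$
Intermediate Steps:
$T = -108$ ($T = 6 \left(-2 - 4\right) 3 = 6 \left(-6\right) 3 = \left(-36\right) 3 = -108$)
$s{\left(w,m \right)} = -1 + w^{2} - 5 m$ ($s{\left(w,m \right)} = \left(w^{2} - 5 m\right) - 1 = -1 + w^{2} - 5 m$)
$\left(\left(-3 + s{\left(1,T \right)}\right) + \left(6 - 4\right)\right) \left(-26\right) = \left(\left(-3 - \left(-539 - 1\right)\right) + \left(6 - 4\right)\right) \left(-26\right) = \left(\left(-3 + \left(-1 + 1 + 540\right)\right) + \left(6 - 4\right)\right) \left(-26\right) = \left(\left(-3 + 540\right) + 2\right) \left(-26\right) = \left(537 + 2\right) \left(-26\right) = 539 \left(-26\right) = -14014$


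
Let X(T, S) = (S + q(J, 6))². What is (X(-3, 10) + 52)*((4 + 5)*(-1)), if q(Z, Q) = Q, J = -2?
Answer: -2772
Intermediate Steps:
X(T, S) = (6 + S)² (X(T, S) = (S + 6)² = (6 + S)²)
(X(-3, 10) + 52)*((4 + 5)*(-1)) = ((6 + 10)² + 52)*((4 + 5)*(-1)) = (16² + 52)*(9*(-1)) = (256 + 52)*(-9) = 308*(-9) = -2772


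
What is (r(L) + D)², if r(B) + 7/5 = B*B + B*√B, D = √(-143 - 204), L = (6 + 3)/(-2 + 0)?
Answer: (377 - 135*I*√2 + 20*I*√347)²/400 ≈ 272.84 + 342.39*I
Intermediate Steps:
L = -9/2 (L = 9/(-2) = 9*(-½) = -9/2 ≈ -4.5000)
D = I*√347 (D = √(-347) = I*√347 ≈ 18.628*I)
r(B) = -7/5 + B² + B^(3/2) (r(B) = -7/5 + (B*B + B*√B) = -7/5 + (B² + B^(3/2)) = -7/5 + B² + B^(3/2))
(r(L) + D)² = ((-7/5 + (-9/2)² + (-9/2)^(3/2)) + I*√347)² = ((-7/5 + 81/4 - 27*I*√2/4) + I*√347)² = ((377/20 - 27*I*√2/4) + I*√347)² = (377/20 + I*√347 - 27*I*√2/4)²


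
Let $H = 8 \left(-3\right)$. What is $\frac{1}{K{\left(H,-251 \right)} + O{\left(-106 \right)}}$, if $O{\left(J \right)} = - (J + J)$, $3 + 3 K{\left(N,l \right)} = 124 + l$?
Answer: $\frac{3}{506} \approx 0.0059289$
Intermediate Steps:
$H = -24$
$K{\left(N,l \right)} = \frac{121}{3} + \frac{l}{3}$ ($K{\left(N,l \right)} = -1 + \frac{124 + l}{3} = -1 + \left(\frac{124}{3} + \frac{l}{3}\right) = \frac{121}{3} + \frac{l}{3}$)
$O{\left(J \right)} = - 2 J$
$\frac{1}{K{\left(H,-251 \right)} + O{\left(-106 \right)}} = \frac{1}{\left(\frac{121}{3} + \frac{1}{3} \left(-251\right)\right) - -212} = \frac{1}{\left(\frac{121}{3} - \frac{251}{3}\right) + 212} = \frac{1}{- \frac{130}{3} + 212} = \frac{1}{\frac{506}{3}} = \frac{3}{506}$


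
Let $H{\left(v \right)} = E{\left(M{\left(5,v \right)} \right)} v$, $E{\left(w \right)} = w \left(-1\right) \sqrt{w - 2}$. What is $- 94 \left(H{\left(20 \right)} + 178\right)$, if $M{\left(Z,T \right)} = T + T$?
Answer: $-16732 + 75200 \sqrt{38} \approx 4.4683 \cdot 10^{5}$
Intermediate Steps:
$M{\left(Z,T \right)} = 2 T$
$E{\left(w \right)} = - w \sqrt{-2 + w}$
$H{\left(v \right)} = - 2 v^{2} \sqrt{-2 + 2 v}$ ($H{\left(v \right)} = - 2 v \sqrt{-2 + 2 v} v = - 2 v^{2} \sqrt{-2 + 2 v}$)
$- 94 \left(H{\left(20 \right)} + 178\right) = - 94 \left(- 2 \cdot 20^{2} \sqrt{-2 + 2 \cdot 20} + 178\right) = - 94 \left(\left(-2\right) 400 \sqrt{-2 + 40} + 178\right) = - 94 \left(\left(-2\right) 400 \sqrt{38} + 178\right) = - 94 \left(- 800 \sqrt{38} + 178\right) = - 94 \left(178 - 800 \sqrt{38}\right) = -16732 + 75200 \sqrt{38}$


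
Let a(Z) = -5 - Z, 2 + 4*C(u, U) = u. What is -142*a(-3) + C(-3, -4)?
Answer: 1131/4 ≈ 282.75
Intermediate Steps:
C(u, U) = -½ + u/4
-142*a(-3) + C(-3, -4) = -142*(-5 - 1*(-3)) + (-½ + (¼)*(-3)) = -142*(-5 + 3) + (-½ - ¾) = -142*(-2) - 5/4 = 284 - 5/4 = 1131/4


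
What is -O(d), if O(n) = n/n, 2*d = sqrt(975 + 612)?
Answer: -1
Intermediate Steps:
d = 23*sqrt(3)/2 (d = sqrt(975 + 612)/2 = sqrt(1587)/2 = (23*sqrt(3))/2 = 23*sqrt(3)/2 ≈ 19.919)
O(n) = 1
-O(d) = -1*1 = -1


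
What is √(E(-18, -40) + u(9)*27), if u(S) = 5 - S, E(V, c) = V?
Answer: 3*I*√14 ≈ 11.225*I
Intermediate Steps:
√(E(-18, -40) + u(9)*27) = √(-18 + (5 - 1*9)*27) = √(-18 + (5 - 9)*27) = √(-18 - 4*27) = √(-18 - 108) = √(-126) = 3*I*√14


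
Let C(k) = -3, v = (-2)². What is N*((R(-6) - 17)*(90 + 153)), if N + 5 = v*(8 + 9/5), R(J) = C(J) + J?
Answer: -1080378/5 ≈ -2.1608e+5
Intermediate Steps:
v = 4
R(J) = -3 + J
N = 171/5 (N = -5 + 4*(8 + 9/5) = -5 + 4*(49/5) = -5 + 196/5 = 171/5 ≈ 34.200)
N*((R(-6) - 17)*(90 + 153)) = 171*(((-3 - 6) - 17)*(90 + 153))/5 = 171*((-9 - 17)*243)/5 = 171*(-26*243)/5 = (171/5)*(-6318) = -1080378/5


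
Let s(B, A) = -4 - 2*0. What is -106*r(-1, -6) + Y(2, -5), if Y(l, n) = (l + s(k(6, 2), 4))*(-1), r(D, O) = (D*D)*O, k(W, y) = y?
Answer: 638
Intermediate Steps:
s(B, A) = -4 (s(B, A) = -4 + 0 = -4)
r(D, O) = O*D² (r(D, O) = D²*O = O*D²)
Y(l, n) = 4 - l (Y(l, n) = (l - 4)*(-1) = (-4 + l)*(-1) = 4 - l)
-106*r(-1, -6) + Y(2, -5) = -(-636)*(-1)² + (4 - 1*2) = -(-636) + (4 - 2) = -106*(-6) + 2 = 636 + 2 = 638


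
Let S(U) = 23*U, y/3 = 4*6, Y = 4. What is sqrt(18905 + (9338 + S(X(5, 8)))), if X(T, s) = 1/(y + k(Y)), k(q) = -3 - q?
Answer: sqrt(119328170)/65 ≈ 168.06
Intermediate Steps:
y = 72 (y = 3*(4*6) = 3*24 = 72)
X(T, s) = 1/65 (X(T, s) = 1/(72 + (-3 - 1*4)) = 1/(72 + (-3 - 4)) = 1/(72 - 7) = 1/65)
sqrt(18905 + (9338 + S(X(5, 8)))) = sqrt(18905 + (9338 + 23*(1/65))) = sqrt(18905 + (9338 + 23/65)) = sqrt(18905 + 606993/65) = sqrt(1835818/65) = sqrt(119328170)/65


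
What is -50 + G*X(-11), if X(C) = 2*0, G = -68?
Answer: -50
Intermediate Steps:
X(C) = 0
-50 + G*X(-11) = -50 - 68*0 = -50 + 0 = -50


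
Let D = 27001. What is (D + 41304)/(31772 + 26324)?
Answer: 68305/58096 ≈ 1.1757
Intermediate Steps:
(D + 41304)/(31772 + 26324) = (27001 + 41304)/(31772 + 26324) = 68305/58096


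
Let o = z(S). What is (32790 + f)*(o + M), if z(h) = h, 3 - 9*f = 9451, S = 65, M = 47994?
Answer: 13728630058/9 ≈ 1.5254e+9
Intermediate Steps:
f = -9448/9 (f = ⅓ - ⅑*9451 = ⅓ - 9451/9 = -9448/9 ≈ -1049.8)
o = 65
(32790 + f)*(o + M) = (32790 - 9448/9)*(65 + 47994) = (285662/9)*48059 = 13728630058/9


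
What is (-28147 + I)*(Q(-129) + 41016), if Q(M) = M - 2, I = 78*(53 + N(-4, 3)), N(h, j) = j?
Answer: -972204415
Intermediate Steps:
I = 4368 (I = 78*(53 + 3) = 78*56 = 4368)
Q(M) = -2 + M
(-28147 + I)*(Q(-129) + 41016) = (-28147 + 4368)*((-2 - 129) + 41016) = -23779*(-131 + 41016) = -23779*40885 = -972204415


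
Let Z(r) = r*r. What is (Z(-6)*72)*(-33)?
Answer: -85536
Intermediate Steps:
Z(r) = r²
(Z(-6)*72)*(-33) = ((-6)²*72)*(-33) = (36*72)*(-33) = 2592*(-33) = -85536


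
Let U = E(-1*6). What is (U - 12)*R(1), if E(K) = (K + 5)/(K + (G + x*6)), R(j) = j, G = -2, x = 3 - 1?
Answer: -49/4 ≈ -12.250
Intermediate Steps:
x = 2
E(K) = (5 + K)/(10 + K) (E(K) = (K + 5)/(K + (-2 + 2*6)) = (5 + K)/(K + (-2 + 12)) = (5 + K)/(K + 10) = (5 + K)/(10 + K))
U = -1/4 (U = (5 - 1*6)/(10 - 1*6) = (5 - 6)/(10 - 6) = -1/4 ≈ -0.25000)
(U - 12)*R(1) = (-1/4 - 12)*1 = -49/4*1 = -49/4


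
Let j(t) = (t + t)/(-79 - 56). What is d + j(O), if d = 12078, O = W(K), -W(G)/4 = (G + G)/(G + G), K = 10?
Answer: 1630538/135 ≈ 12078.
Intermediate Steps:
W(G) = -4 (W(G) = -4*(G + G)/(G + G) = -4*2*G/(2*G) = -4*2*G*1/(2*G) = -4*1 = -4)
O = -4
j(t) = -2*t/135 (j(t) = (2*t)/(-135) = (2*t)*(-1/135) = -2*t/135)
d + j(O) = 12078 - 2/135*(-4) = 12078 + 8/135 = 1630538/135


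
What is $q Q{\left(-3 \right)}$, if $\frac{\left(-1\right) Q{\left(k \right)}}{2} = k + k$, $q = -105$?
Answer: $-1260$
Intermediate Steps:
$Q{\left(k \right)} = - 4 k$ ($Q{\left(k \right)} = - 2 \left(k + k\right) = - 2 \cdot 2 k = - 4 k$)
$q Q{\left(-3 \right)} = - 105 \left(\left(-4\right) \left(-3\right)\right) = \left(-105\right) 12 = -1260$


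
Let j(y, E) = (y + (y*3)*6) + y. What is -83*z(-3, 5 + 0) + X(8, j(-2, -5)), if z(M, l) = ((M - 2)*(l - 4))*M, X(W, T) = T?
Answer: -1285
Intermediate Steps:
j(y, E) = 20*y (j(y, E) = (y + (3*y)*6) + y = (y + 18*y) + y = 19*y + y = 20*y)
z(M, l) = M*(-4 + l)*(-2 + M) (z(M, l) = ((-2 + M)*(-4 + l))*M = ((-4 + l)*(-2 + M))*M = M*(-4 + l)*(-2 + M))
-83*z(-3, 5 + 0) + X(8, j(-2, -5)) = -(-249)*(8 - 4*(-3) - 2*(5 + 0) - 3*(5 + 0)) + 20*(-2) = -(-249)*(8 + 12 - 2*5 - 3*5) - 40 = -(-249)*(8 + 12 - 10 - 15) - 40 = -(-249)*(-5) - 40 = -83*15 - 40 = -1245 - 40 = -1285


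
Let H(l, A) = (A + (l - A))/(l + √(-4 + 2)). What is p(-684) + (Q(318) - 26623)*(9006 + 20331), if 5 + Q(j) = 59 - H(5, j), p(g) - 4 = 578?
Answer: 3*(-259818057*√2 + 1299139180*I)/(√2 - 5*I) ≈ -7.7948e+8 + 7683.1*I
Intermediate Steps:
p(g) = 582 (p(g) = 4 + 578 = 582)
H(l, A) = l/(l + I*√2) (H(l, A) = l/(l + √(-2)) = l/(l + I*√2))
Q(j) = 54 - 5/(5 + I*√2) (Q(j) = -5 + (59 - 5/(5 + I*√2)) = 54 - 5/(5 + I*√2))
p(-684) + (Q(318) - 26623)*(9006 + 20331) = 582 + ((1433/27 + 5*I*√2/27) - 26623)*(9006 + 20331) = 582 + (-717388/27 + 5*I*√2/27)*29337 = 582 + (-7015337252/9 + 48895*I*√2/9) = -7015332014/9 + 48895*I*√2/9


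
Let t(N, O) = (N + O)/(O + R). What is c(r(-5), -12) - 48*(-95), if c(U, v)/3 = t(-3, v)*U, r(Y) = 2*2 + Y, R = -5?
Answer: 77475/17 ≈ 4557.4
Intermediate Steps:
t(N, O) = (N + O)/(-5 + O) (t(N, O) = (N + O)/(O - 5) = (N + O)/(-5 + O))
r(Y) = 4 + Y
c(U, v) = 3*U*(-3 + v)/(-5 + v) (c(U, v) = 3*(((-3 + v)/(-5 + v))*U) = 3*(U*(-3 + v)/(-5 + v)) = 3*U*(-3 + v)/(-5 + v))
c(r(-5), -12) - 48*(-95) = 3*(4 - 5)*(-3 - 12)/(-5 - 12) - 48*(-95) = 3*(-1)*(-15)/(-17) + 4560 = 3*(-1)*(-1/17)*(-15) + 4560 = -45/17 + 4560 = 77475/17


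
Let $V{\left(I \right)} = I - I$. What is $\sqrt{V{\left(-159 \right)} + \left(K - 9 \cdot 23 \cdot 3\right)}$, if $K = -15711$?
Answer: $2 i \sqrt{4083} \approx 127.8 i$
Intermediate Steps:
$V{\left(I \right)} = 0$
$\sqrt{V{\left(-159 \right)} + \left(K - 9 \cdot 23 \cdot 3\right)} = \sqrt{0 - \left(15711 + 9 \cdot 23 \cdot 3\right)} = \sqrt{0 - \left(15711 + 207 \cdot 3\right)} = \sqrt{0 - 16332} = \sqrt{-16332} = 2 i \sqrt{4083}$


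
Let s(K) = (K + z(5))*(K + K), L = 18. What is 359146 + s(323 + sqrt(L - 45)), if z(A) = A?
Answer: 570980 + 3906*I*sqrt(3) ≈ 5.7098e+5 + 6765.4*I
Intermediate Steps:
s(K) = 2*K*(5 + K) (s(K) = (K + 5)*(K + K) = (5 + K)*(2*K) = 2*K*(5 + K))
359146 + s(323 + sqrt(L - 45)) = 359146 + 2*(323 + sqrt(18 - 45))*(5 + (323 + sqrt(18 - 45))) = 359146 + 2*(323 + sqrt(-27))*(5 + (323 + sqrt(-27))) = 359146 + 2*(323 + 3*I*sqrt(3))*(5 + (323 + 3*I*sqrt(3))) = 359146 + 2*(323 + 3*I*sqrt(3))*(328 + 3*I*sqrt(3))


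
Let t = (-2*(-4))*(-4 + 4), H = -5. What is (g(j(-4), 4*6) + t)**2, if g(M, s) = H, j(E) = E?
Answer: 25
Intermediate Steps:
g(M, s) = -5
t = 0 (t = 8*0 = 0)
(g(j(-4), 4*6) + t)**2 = (-5 + 0)**2 = (-5)**2 = 25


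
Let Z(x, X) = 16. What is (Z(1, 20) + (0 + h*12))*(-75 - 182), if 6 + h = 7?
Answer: -7196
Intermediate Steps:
h = 1 (h = -6 + 7 = 1)
(Z(1, 20) + (0 + h*12))*(-75 - 182) = (16 + (0 + 1*12))*(-75 - 182) = (16 + (0 + 12))*(-257) = (16 + 12)*(-257) = 28*(-257) = -7196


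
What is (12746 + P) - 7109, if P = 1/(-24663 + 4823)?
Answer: 111838079/19840 ≈ 5637.0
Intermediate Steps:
P = -1/19840 (P = 1/(-19840) = -1/19840 ≈ -5.0403e-5)
(12746 + P) - 7109 = (12746 - 1/19840) - 7109 = 252880639/19840 - 7109 = 111838079/19840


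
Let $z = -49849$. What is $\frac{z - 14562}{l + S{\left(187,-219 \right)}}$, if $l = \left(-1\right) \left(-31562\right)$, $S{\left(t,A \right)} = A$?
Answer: $- \frac{64411}{31343} \approx -2.055$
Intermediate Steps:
$l = 31562$
$\frac{z - 14562}{l + S{\left(187,-219 \right)}} = \frac{-49849 - 14562}{31562 - 219} = - \frac{64411}{31343}$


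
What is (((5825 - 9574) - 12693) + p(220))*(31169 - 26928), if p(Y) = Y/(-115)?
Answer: -1603988610/23 ≈ -6.9739e+7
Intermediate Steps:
p(Y) = -Y/115 (p(Y) = Y*(-1/115) = -Y/115)
(((5825 - 9574) - 12693) + p(220))*(31169 - 26928) = (((5825 - 9574) - 12693) - 1/115*220)*(31169 - 26928) = ((-3749 - 12693) - 44/23)*4241 = (-16442 - 44/23)*4241 = -378210/23*4241 = -1603988610/23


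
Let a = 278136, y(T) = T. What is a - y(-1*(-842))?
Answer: 277294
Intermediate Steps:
a - y(-1*(-842)) = 278136 - (-1)*(-842) = 278136 - 1*842 = 278136 - 842 = 277294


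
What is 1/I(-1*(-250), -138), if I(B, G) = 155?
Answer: 1/155 ≈ 0.0064516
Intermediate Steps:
1/I(-1*(-250), -138) = 1/155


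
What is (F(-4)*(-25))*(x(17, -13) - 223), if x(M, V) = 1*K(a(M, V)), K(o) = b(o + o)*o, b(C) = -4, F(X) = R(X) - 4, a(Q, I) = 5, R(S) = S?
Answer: -48600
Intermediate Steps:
F(X) = -4 + X (F(X) = X - 4 = -4 + X)
K(o) = -4*o
x(M, V) = -20 (x(M, V) = 1*(-4*5) = 1*(-20) = -20)
(F(-4)*(-25))*(x(17, -13) - 223) = ((-4 - 4)*(-25))*(-20 - 223) = -8*(-25)*(-243) = 200*(-243) = -48600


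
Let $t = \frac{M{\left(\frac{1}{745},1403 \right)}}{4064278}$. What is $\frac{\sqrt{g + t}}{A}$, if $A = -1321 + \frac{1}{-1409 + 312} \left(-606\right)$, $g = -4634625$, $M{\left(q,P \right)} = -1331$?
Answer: $- \frac{1097 i \sqrt{76556384112087912518}}{5887232675618} \approx - 1.6304 i$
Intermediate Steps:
$A = - \frac{1448531}{1097}$ ($A = -1321 + \frac{1}{-1097} \left(-606\right) = -1321 - - \frac{606}{1097} = -1321 + \frac{606}{1097} = - \frac{1448531}{1097} \approx -1320.4$)
$t = - \frac{1331}{4064278} \approx -0.00032749$
$\frac{\sqrt{g + t}}{A} = \frac{\sqrt{-4634625 - \frac{1331}{4064278}}}{- \frac{1448531}{1097}} = \sqrt{- \frac{18836404427081}{4064278}} \left(- \frac{1097}{1448531}\right) = \frac{i \sqrt{76556384112087912518}}{4064278} \left(- \frac{1097}{1448531}\right) = - \frac{1097 i \sqrt{76556384112087912518}}{5887232675618}$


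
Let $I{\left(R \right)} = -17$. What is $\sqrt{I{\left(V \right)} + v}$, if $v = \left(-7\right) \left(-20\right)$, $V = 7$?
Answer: $\sqrt{123} \approx 11.091$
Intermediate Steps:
$v = 140$
$\sqrt{I{\left(V \right)} + v} = \sqrt{-17 + 140} = \sqrt{123}$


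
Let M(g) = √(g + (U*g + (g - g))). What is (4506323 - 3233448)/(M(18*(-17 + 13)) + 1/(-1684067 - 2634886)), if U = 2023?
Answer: -5497487299875/2718316119802105153 - 569841342390168741000*I*√253/2718316119802105153 ≈ -2.0224e-6 - 3334.4*I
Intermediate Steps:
M(g) = 2*√506*√g (M(g) = √(g + (2023*g + (g - g))) = √(g + (2023*g + 0)) = √(g + 2023*g) = √(2024*g) = 2*√506*√g)
(4506323 - 3233448)/(M(18*(-17 + 13)) + 1/(-1684067 - 2634886)) = (4506323 - 3233448)/(2*√506*√(18*(-17 + 13)) + 1/(-1684067 - 2634886)) = 1272875/(2*√506*√(18*(-4)) + 1/(-4318953)) = 1272875/(2*√506*√(-72) - 1/4318953) = 1272875/(2*√506*(6*I*√2) - 1/4318953) = 1272875/(24*I*√253 - 1/4318953) = 1272875/(-1/4318953 + 24*I*√253)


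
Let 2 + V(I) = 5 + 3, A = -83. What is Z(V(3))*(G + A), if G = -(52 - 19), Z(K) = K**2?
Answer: -4176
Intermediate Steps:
V(I) = 6 (V(I) = -2 + (5 + 3) = -2 + 8 = 6)
G = -33 (G = -1*33 = -33)
Z(V(3))*(G + A) = 6**2*(-33 - 83) = 36*(-116) = -4176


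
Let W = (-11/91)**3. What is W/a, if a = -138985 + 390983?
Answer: -1331/189898384858 ≈ -7.0090e-9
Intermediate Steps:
a = 251998
W = -1331/753571 (W = (-11*1/91)**3 = (-11/91)**3 = -1331/753571 ≈ -0.0017663)
W/a = -1331/753571/251998 = -1331/753571*1/251998 = -1331/189898384858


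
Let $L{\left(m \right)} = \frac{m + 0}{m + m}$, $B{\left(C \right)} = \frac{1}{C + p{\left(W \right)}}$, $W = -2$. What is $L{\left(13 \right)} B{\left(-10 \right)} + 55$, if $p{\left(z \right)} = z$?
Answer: $\frac{1319}{24} \approx 54.958$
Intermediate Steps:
$B{\left(C \right)} = \frac{1}{-2 + C}$ ($B{\left(C \right)} = \frac{1}{C - 2} = \frac{1}{-2 + C}$)
$L{\left(m \right)} = \frac{1}{2}$ ($L{\left(m \right)} = \frac{m}{2 m} = m \frac{1}{2 m} = \frac{1}{2}$)
$L{\left(13 \right)} B{\left(-10 \right)} + 55 = \frac{1}{2 \left(-2 - 10\right)} + 55 = \frac{1}{2 \left(-12\right)} + 55 = \frac{1}{2} \left(- \frac{1}{12}\right) + 55 = - \frac{1}{24} + 55 = \frac{1319}{24}$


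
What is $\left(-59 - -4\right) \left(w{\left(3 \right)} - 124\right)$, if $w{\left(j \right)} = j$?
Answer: $6655$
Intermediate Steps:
$\left(-59 - -4\right) \left(w{\left(3 \right)} - 124\right) = \left(-59 - -4\right) \left(3 - 124\right) = \left(-59 + 4\right) \left(-121\right) = \left(-55\right) \left(-121\right) = 6655$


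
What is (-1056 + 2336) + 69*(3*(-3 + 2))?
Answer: 1073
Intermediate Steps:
(-1056 + 2336) + 69*(3*(-3 + 2)) = 1280 + 69*(3*(-1)) = 1280 + 69*(-3) = 1280 - 207 = 1073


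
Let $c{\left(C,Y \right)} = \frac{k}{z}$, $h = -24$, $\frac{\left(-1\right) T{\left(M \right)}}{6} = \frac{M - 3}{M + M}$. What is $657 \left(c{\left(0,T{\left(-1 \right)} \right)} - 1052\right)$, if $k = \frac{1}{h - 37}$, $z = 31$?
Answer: $- \frac{1306991781}{1891} \approx -6.9116 \cdot 10^{5}$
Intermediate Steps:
$T{\left(M \right)} = - \frac{3 \left(-3 + M\right)}{M}$ ($T{\left(M \right)} = - 6 \frac{M - 3}{M + M} = - 6 \frac{-3 + M}{2 M} = - \frac{3 \left(-3 + M\right)}{M}$)
$k = - \frac{1}{61}$ ($k = \frac{1}{-24 - 37} = \frac{1}{-61} = - \frac{1}{61} \approx -0.016393$)
$c{\left(C,Y \right)} = - \frac{1}{1891}$ ($c{\left(C,Y \right)} = - \frac{1}{61 \cdot 31} = \left(- \frac{1}{61}\right) \frac{1}{31} = - \frac{1}{1891}$)
$657 \left(c{\left(0,T{\left(-1 \right)} \right)} - 1052\right) = 657 \left(- \frac{1}{1891} - 1052\right) = 657 \left(- \frac{1989333}{1891}\right) = - \frac{1306991781}{1891}$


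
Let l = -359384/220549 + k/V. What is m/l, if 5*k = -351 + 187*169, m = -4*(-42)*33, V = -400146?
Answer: -611584975067220/181480736917 ≈ -3370.0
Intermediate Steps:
m = 5544 (m = 168*33 = 5544)
k = 31252/5 (k = (-351 + 187*169)/5 = (-351 + 31603)/5 = (⅕)*31252 = 31252/5 ≈ 6250.4)
l = -362961473834/220629500385 (l = -359384/220549 + (31252/5)/(-400146) = -359384*1/220549 + (31252/5)*(-1/400146) = -359384/220549 - 15626/1000365 = -362961473834/220629500385 ≈ -1.6451)
m/l = 5544/(-362961473834/220629500385) = 5544*(-220629500385/362961473834) = -611584975067220/181480736917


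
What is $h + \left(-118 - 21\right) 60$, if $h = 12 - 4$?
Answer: $-8332$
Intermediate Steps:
$h = 8$ ($h = 12 - 4 = 8$)
$h + \left(-118 - 21\right) 60 = 8 + \left(-118 - 21\right) 60 = 8 - 8340 = -8332$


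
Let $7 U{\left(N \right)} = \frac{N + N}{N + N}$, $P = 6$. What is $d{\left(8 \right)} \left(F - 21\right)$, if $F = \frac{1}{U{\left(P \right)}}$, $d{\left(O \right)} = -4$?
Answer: $56$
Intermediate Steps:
$U{\left(N \right)} = \frac{1}{7}$ ($U{\left(N \right)} = \frac{\left(N + N\right) \frac{1}{N + N}}{7} = \frac{2 N \frac{1}{2 N}}{7} = \frac{1}{7} \cdot 1 = \frac{1}{7}$)
$F = 7$ ($F = \frac{1}{\frac{1}{7}} = 7$)
$d{\left(8 \right)} \left(F - 21\right) = - 4 \left(7 - 21\right) = \left(-4\right) \left(-14\right) = 56$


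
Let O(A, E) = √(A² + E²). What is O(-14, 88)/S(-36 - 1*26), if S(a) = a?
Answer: -√1985/31 ≈ -1.4372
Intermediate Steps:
O(-14, 88)/S(-36 - 1*26) = √((-14)² + 88²)/(-36 - 1*26) = √(196 + 7744)/(-36 - 26) = √7940/(-62) = (2*√1985)*(-1/62) = -√1985/31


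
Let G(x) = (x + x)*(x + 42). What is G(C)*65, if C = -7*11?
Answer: 350350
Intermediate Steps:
C = -77
G(x) = 2*x*(42 + x) (G(x) = (2*x)*(42 + x) = 2*x*(42 + x))
G(C)*65 = (2*(-77)*(42 - 77))*65 = (2*(-77)*(-35))*65 = 5390*65 = 350350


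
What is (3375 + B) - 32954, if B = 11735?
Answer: -17844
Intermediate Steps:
(3375 + B) - 32954 = (3375 + 11735) - 32954 = 15110 - 32954 = -17844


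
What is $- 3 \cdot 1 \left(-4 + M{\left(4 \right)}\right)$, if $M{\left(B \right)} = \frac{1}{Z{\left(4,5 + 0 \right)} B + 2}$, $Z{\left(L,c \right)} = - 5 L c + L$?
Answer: $\frac{4587}{382} \approx 12.008$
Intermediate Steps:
$Z{\left(L,c \right)} = L - 5 L c$ ($Z{\left(L,c \right)} = - 5 L c + L = L - 5 L c$)
$M{\left(B \right)} = \frac{1}{2 - 96 B}$ ($M{\left(B \right)} = \frac{1}{4 \left(1 - 5 \left(5 + 0\right)\right) B + 2} = \frac{1}{4 \left(1 - 25\right) B + 2} = \frac{1}{4 \left(-24\right) B + 2} = \frac{1}{- 96 B + 2} = \frac{1}{2 - 96 B}$)
$- 3 \cdot 1 \left(-4 + M{\left(4 \right)}\right) = - 3 \cdot 1 \left(-4 - \frac{1}{-2 + 96 \cdot 4}\right) = - 3 \cdot 1 \left(-4 - \frac{1}{-2 + 384}\right) = - 3 \cdot 1 \left(-4 - \frac{1}{382}\right) = - 3 \cdot 1 \left(- \frac{1529}{382}\right) = \left(-3\right) \left(- \frac{1529}{382}\right) = \frac{4587}{382}$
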